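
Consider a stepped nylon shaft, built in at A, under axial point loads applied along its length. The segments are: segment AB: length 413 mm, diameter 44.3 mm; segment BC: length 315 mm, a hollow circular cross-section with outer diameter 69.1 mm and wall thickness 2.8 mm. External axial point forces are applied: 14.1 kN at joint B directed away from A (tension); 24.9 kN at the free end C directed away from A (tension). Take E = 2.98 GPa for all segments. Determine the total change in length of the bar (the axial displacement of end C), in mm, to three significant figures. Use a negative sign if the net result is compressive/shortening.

8.02 mm

Internal axial forces (sectioning from the free end, tension +): N_BC = 24.9 kN, N_AB = 39 kN.
A_AB = 1541 mm².
A_BC = 583.2 mm².
δ_AB = 39000·413/(1541·2980) = 3.507 mm
δ_BC = 24900·315/(583.2·2980) = 4.513 mm
δ = Σδ_i = 8.02 mm.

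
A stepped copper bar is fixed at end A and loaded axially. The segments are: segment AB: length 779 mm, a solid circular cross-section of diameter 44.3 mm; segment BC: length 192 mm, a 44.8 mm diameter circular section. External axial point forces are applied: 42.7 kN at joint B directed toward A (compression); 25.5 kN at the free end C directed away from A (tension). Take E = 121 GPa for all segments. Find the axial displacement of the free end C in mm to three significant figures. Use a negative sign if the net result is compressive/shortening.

-0.0462 mm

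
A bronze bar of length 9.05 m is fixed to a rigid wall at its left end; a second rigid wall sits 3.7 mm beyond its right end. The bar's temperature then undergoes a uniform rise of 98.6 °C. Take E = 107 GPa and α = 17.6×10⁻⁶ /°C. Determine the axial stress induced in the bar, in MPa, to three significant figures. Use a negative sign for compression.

Free thermal expansion αLΔT = 17.6e-6 · 9050 · 98.6 = 15.71 mm.
The walls engage after the gap closes; constrained expansion = 15.71 − 3.7 = 12.01 mm.
The walls impose strain ε = −(12.01)/9050 = -1.3265e-03; σ = Eε = 107000 · -1.3265e-03 = -141.9 MPa.

-142 MPa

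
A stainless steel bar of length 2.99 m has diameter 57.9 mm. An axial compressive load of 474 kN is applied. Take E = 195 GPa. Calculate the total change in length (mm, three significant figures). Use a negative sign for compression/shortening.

-2.76 mm

A = 2633 mm².
δ_mech = NL/(AE) = -474000·2990/(2633·195000) = -2.76 mm.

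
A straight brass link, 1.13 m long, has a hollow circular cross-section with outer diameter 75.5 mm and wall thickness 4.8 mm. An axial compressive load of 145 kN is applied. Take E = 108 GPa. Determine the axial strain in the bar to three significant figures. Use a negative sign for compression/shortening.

-0.00126

A = 1066 mm².
σ = N/A = -136 MPa; ε = σ/E = -136/108000 = -1.259e-03.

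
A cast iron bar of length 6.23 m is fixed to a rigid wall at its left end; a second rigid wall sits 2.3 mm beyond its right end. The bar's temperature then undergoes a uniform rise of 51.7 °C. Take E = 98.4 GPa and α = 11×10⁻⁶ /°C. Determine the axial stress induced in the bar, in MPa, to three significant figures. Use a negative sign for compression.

Free thermal expansion αLΔT = 11e-6 · 6230 · 51.7 = 3.543 mm.
The walls engage after the gap closes; constrained expansion = 3.543 − 2.3 = 1.243 mm.
The walls impose strain ε = −(1.243)/6230 = -1.9952e-04; σ = Eε = 98400 · -1.9952e-04 = -19.63 MPa.

-19.6 MPa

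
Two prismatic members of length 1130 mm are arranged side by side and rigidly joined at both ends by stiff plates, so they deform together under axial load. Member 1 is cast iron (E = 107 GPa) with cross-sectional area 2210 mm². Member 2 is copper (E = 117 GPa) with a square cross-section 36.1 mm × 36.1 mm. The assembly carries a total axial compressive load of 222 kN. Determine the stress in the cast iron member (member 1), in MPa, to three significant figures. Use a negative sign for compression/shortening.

-61.1 MPa

A_2 = 1303 mm².
Equal strain + equilibrium ⇒ each member carries load in proportion to AE: A₁E₁ = 236500000 N, A₂E₂ = 152500000 N, ΣAE = 388900000 N.
σ₁ = P·E₁/ΣAE = -222000·107000/388900000 = -61.07 MPa.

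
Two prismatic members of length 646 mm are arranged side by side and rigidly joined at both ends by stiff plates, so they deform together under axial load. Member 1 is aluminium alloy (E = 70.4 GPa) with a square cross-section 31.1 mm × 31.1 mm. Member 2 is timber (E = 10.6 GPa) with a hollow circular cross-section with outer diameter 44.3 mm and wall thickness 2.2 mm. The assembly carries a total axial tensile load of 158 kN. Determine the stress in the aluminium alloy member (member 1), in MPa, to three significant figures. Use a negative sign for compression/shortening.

156 MPa

A_1 = 967.2 mm².
A_2 = 291 mm².
Equal strain + equilibrium ⇒ each member carries load in proportion to AE: A₁E₁ = 68090000 N, A₂E₂ = 3084000 N, ΣAE = 71180000 N.
σ₁ = P·E₁/ΣAE = 158000·70400/71180000 = 156.3 MPa.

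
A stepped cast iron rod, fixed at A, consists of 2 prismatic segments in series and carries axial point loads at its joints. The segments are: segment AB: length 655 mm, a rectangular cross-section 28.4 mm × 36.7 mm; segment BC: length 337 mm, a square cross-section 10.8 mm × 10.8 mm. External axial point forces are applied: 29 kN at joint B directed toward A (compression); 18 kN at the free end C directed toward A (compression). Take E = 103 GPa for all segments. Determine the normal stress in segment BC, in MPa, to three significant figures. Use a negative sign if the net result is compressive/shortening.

-154 MPa

Internal axial forces (sectioning from the free end, tension +): N_BC = -18 kN, N_AB = -47 kN.
A_BC = 116.6 mm².
σ_BC = N_BC/A_BC = -18000/116.6 = -154.3 MPa.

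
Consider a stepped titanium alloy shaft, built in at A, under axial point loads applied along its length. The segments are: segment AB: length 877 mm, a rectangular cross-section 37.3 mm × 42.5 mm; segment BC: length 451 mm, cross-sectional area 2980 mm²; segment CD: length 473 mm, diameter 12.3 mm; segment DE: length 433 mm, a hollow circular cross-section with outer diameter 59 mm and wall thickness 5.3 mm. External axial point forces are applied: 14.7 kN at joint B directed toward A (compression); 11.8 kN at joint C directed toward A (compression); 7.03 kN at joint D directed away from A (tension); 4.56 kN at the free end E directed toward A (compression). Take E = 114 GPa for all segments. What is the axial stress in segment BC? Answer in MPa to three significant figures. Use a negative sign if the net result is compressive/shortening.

-3.13 MPa

Internal axial forces (sectioning from the free end, tension +): N_DE = -4.56 kN, N_CD = 2.47 kN, N_BC = -9.33 kN, N_AB = -24.03 kN.
σ_BC = N_BC/A_BC = -9330/2980 = -3.131 MPa.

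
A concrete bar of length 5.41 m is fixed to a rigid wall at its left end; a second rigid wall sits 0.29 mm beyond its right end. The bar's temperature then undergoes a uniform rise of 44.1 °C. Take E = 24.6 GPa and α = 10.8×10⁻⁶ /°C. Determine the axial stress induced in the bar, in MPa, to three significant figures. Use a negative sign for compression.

Free thermal expansion αLΔT = 10.8e-6 · 5410 · 44.1 = 2.577 mm.
The walls engage after the gap closes; constrained expansion = 2.577 − 0.29 = 2.287 mm.
The walls impose strain ε = −(2.287)/5410 = -4.2268e-04; σ = Eε = 24600 · -4.2268e-04 = -10.4 MPa.

-10.4 MPa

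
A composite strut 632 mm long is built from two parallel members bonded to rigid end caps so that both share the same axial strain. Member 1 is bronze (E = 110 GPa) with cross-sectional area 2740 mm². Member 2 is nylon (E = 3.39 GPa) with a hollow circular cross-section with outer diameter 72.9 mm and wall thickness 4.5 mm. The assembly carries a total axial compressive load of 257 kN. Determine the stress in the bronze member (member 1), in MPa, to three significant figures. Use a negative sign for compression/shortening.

A_2 = 967 mm².
Equal strain + equilibrium ⇒ each member carries load in proportion to AE: A₁E₁ = 301400000 N, A₂E₂ = 3278000 N, ΣAE = 304700000 N.
σ₁ = P·E₁/ΣAE = -257000·110000/304700000 = -92.79 MPa.

-92.8 MPa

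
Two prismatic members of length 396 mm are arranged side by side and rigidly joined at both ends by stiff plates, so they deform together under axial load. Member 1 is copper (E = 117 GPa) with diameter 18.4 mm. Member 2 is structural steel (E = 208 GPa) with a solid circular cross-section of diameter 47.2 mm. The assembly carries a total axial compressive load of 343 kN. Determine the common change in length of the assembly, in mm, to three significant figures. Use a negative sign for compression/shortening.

A_1 = 265.9 mm².
A_2 = 1750 mm².
Equal strain + equilibrium ⇒ each member carries load in proportion to AE: A₁E₁ = 31110000 N, A₂E₂ = 363900000 N, ΣAE = 395100000 N.
δ = PL/ΣAE = -343000·396/395100000 = -0.3438 mm.

-0.344 mm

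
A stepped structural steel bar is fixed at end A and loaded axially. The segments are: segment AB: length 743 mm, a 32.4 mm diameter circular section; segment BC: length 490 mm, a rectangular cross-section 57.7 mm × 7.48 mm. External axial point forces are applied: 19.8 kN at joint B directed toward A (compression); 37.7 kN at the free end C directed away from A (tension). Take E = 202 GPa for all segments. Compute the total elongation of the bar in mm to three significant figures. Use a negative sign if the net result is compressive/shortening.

Internal axial forces (sectioning from the free end, tension +): N_BC = 37.7 kN, N_AB = 17.9 kN.
A_AB = 824.5 mm².
A_BC = 431.6 mm².
δ_AB = 17900·743/(824.5·202000) = 0.07986 mm
δ_BC = 37700·490/(431.6·202000) = 0.2119 mm
δ = Σδ_i = 0.2917 mm.

0.292 mm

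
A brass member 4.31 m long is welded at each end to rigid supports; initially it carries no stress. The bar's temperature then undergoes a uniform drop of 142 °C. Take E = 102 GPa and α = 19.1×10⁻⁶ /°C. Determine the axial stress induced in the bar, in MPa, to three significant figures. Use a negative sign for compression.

277 MPa

Free thermal expansion αLΔT = 19.1e-6 · 4310 · -142 = -11.69 mm.
The walls impose strain ε = −(-11.69)/4310 = 2.7122e-03; σ = Eε = 102000 · 2.7122e-03 = 276.6 MPa.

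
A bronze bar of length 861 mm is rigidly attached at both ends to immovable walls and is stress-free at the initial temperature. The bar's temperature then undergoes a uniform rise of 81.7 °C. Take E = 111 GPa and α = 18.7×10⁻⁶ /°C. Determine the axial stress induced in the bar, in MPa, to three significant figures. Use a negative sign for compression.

-170 MPa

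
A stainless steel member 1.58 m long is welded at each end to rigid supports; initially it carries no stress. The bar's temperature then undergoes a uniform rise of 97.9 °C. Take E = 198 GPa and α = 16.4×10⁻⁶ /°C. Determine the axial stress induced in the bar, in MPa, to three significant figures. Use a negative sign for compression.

-318 MPa

Free thermal expansion αLΔT = 16.4e-6 · 1580 · 97.9 = 2.537 mm.
The walls impose strain ε = −(2.537)/1580 = -1.6056e-03; σ = Eε = 198000 · -1.6056e-03 = -317.9 MPa.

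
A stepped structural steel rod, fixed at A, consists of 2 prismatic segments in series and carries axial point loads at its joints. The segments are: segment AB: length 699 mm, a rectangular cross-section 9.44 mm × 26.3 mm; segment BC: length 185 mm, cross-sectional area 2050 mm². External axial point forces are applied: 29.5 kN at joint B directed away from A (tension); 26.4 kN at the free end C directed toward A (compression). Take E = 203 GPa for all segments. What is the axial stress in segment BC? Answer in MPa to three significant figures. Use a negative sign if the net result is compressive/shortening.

-12.9 MPa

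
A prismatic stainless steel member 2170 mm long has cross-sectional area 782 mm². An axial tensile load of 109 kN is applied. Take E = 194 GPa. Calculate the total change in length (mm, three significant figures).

1.56 mm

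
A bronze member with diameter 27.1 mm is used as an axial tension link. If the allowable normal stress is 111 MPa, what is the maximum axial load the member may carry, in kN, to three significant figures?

64.0 kN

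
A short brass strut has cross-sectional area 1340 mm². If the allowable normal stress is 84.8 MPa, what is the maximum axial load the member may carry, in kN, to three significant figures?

114 kN

P_max = σ_allow · A = 84.8 · 1340 = 113600 N = 113.6 kN.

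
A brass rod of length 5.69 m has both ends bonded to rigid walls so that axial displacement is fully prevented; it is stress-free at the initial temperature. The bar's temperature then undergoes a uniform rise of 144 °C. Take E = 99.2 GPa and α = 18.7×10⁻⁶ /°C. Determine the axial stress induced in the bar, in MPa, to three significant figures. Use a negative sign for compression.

-267 MPa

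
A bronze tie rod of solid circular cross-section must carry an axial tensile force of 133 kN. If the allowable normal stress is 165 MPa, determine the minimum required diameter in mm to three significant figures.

32.0 mm

Required area A ≥ P/σ_allow = 133000/165 = 806.1 mm².
For a solid circular section, d ≥ √(4A/π) = 32.04 mm.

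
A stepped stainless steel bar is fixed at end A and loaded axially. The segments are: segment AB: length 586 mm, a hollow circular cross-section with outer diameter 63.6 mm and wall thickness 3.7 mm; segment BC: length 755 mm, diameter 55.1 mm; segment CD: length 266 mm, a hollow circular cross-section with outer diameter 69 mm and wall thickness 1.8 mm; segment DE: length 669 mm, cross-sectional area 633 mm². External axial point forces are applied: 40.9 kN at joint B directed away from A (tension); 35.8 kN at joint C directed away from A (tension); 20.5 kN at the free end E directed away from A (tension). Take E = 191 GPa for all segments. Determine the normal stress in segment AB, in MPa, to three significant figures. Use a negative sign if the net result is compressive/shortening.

140 MPa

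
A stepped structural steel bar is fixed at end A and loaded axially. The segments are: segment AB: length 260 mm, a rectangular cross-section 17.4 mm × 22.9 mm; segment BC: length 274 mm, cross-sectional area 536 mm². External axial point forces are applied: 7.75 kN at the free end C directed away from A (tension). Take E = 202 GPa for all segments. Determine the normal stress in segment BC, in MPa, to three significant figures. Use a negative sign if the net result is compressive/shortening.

14.5 MPa

Internal axial forces (sectioning from the free end, tension +): N_BC = 7.75 kN, N_AB = 7.75 kN.
σ_BC = N_BC/A_BC = 7750/536 = 14.46 MPa.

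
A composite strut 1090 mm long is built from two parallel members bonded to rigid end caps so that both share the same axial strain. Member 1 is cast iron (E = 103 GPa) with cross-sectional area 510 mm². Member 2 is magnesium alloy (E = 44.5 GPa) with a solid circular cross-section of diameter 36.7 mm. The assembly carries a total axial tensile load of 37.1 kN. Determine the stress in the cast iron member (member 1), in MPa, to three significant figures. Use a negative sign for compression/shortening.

A_2 = 1058 mm².
Equal strain + equilibrium ⇒ each member carries load in proportion to AE: A₁E₁ = 52530000 N, A₂E₂ = 47070000 N, ΣAE = 99600000 N.
σ₁ = P·E₁/ΣAE = 37100·103000/99600000 = 38.36 MPa.

38.4 MPa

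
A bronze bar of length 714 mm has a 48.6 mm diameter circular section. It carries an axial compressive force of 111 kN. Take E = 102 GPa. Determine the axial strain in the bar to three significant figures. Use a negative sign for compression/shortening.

A = 1855 mm².
σ = N/A = -59.84 MPa; ε = σ/E = -59.84/102000 = -5.866e-04.

-5.87e-04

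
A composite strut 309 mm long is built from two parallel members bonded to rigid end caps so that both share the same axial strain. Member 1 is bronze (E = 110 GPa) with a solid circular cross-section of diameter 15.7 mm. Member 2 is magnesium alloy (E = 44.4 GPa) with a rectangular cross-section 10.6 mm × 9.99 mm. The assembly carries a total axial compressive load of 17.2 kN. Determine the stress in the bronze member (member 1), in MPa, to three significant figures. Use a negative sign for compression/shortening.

A_1 = 193.6 mm².
A_2 = 105.9 mm².
Equal strain + equilibrium ⇒ each member carries load in proportion to AE: A₁E₁ = 21300000 N, A₂E₂ = 4702000 N, ΣAE = 26000000 N.
σ₁ = P·E₁/ΣAE = -17200·110000/26000000 = -72.78 MPa.

-72.8 MPa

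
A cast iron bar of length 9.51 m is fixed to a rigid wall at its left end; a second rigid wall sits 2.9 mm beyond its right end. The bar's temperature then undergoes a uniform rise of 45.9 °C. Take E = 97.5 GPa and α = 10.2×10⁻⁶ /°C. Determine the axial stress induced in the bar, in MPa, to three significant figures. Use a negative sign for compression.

-15.9 MPa

Free thermal expansion αLΔT = 10.2e-6 · 9510 · 45.9 = 4.452 mm.
The walls engage after the gap closes; constrained expansion = 4.452 − 2.9 = 1.552 mm.
The walls impose strain ε = −(1.552)/9510 = -1.6324e-04; σ = Eε = 97500 · -1.6324e-04 = -15.92 MPa.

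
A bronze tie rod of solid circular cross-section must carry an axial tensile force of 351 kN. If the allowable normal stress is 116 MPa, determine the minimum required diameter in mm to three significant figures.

62.1 mm

Required area A ≥ P/σ_allow = 351000/116 = 3026 mm².
For a solid circular section, d ≥ √(4A/π) = 62.07 mm.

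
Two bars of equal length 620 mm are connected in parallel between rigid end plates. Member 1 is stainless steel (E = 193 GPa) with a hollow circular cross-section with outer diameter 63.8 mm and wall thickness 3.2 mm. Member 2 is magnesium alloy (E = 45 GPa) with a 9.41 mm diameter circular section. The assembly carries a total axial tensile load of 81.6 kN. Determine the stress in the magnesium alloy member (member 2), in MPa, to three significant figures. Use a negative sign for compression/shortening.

A_1 = 609.2 mm².
A_2 = 69.55 mm².
Equal strain + equilibrium ⇒ each member carries load in proportion to AE: A₁E₁ = 117600000 N, A₂E₂ = 3130000 N, ΣAE = 120700000 N.
σ₂ = P·E₂/ΣAE = 81600·45000/120700000 = 30.42 MPa.

30.4 MPa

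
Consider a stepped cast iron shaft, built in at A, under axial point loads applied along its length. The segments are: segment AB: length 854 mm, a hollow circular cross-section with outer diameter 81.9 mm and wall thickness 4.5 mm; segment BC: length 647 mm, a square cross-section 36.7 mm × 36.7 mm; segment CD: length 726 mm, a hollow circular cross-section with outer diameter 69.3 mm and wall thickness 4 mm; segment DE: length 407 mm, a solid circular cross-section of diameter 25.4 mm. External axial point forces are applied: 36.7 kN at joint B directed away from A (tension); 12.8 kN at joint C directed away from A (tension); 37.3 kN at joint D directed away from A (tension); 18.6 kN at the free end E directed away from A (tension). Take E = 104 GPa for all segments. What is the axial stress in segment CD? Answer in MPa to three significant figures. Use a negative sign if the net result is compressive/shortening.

68.1 MPa

Internal axial forces (sectioning from the free end, tension +): N_DE = 18.6 kN, N_CD = 55.9 kN, N_BC = 68.7 kN, N_AB = 105.4 kN.
A_CD = 820.6 mm².
σ_CD = N_CD/A_CD = 55900/820.6 = 68.12 MPa.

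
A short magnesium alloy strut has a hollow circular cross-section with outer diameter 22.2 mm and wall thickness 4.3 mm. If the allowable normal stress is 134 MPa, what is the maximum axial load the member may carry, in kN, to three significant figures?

32.4 kN

A = 241.8 mm².
P_max = σ_allow · A = 134 · 241.8 = 32400 N = 32.4 kN.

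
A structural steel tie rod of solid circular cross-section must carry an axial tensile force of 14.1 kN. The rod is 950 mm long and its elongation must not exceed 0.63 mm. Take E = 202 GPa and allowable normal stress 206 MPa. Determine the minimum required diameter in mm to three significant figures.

11.6 mm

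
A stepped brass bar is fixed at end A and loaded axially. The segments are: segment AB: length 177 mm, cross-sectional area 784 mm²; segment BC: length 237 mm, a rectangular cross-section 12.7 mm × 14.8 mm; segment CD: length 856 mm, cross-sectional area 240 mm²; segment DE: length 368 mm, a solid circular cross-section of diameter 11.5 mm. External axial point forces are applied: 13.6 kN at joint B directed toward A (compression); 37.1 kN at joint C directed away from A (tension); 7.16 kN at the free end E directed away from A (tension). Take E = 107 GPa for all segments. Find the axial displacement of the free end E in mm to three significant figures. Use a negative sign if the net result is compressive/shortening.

Internal axial forces (sectioning from the free end, tension +): N_DE = 7.16 kN, N_CD = 7.16 kN, N_BC = 44.26 kN, N_AB = 30.66 kN.
A_BC = 188 mm².
A_DE = 103.9 mm².
δ_AB = 30660·177/(784·107000) = 0.06469 mm
δ_BC = 44260·237/(188·107000) = 0.5216 mm
δ_CD = 7160·856/(240·107000) = 0.2387 mm
δ_DE = 7160·368/(103.9·107000) = 0.2371 mm
δ = Σδ_i = 1.062 mm.

1.06 mm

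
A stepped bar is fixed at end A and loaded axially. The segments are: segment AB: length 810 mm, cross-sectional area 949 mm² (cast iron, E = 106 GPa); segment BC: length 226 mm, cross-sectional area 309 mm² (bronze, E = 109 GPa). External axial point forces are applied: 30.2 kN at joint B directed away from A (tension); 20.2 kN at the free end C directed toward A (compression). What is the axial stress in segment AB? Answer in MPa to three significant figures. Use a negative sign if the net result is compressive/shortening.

10.5 MPa

Internal axial forces (sectioning from the free end, tension +): N_BC = -20.2 kN, N_AB = 10 kN.
σ_AB = N_AB/A_AB = 10000/949 = 10.54 MPa.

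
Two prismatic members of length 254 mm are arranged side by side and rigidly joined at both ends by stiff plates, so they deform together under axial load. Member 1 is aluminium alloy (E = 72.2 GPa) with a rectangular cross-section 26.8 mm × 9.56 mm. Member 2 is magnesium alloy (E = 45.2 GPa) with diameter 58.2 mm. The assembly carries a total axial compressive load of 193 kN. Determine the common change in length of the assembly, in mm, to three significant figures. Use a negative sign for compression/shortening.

A_1 = 256.2 mm².
A_2 = 2660 mm².
Equal strain + equilibrium ⇒ each member carries load in proportion to AE: A₁E₁ = 18500000 N, A₂E₂ = 120200000 N, ΣAE = 138700000 N.
δ = PL/ΣAE = -193000·254/138700000 = -0.3533 mm.

-0.353 mm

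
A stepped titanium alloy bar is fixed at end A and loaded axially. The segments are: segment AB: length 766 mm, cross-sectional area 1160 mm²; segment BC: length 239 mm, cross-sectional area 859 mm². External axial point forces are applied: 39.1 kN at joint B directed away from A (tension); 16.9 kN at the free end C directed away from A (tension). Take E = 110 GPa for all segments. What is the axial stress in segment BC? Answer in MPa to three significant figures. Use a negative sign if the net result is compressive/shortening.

19.7 MPa

Internal axial forces (sectioning from the free end, tension +): N_BC = 16.9 kN, N_AB = 56 kN.
σ_BC = N_BC/A_BC = 16900/859 = 19.67 MPa.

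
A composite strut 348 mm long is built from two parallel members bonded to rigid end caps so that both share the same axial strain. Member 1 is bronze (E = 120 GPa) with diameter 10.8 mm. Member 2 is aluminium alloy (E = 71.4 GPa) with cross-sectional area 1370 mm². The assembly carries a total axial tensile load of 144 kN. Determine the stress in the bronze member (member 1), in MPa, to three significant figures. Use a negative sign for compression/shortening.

159 MPa

A_1 = 91.61 mm².
Equal strain + equilibrium ⇒ each member carries load in proportion to AE: A₁E₁ = 10990000 N, A₂E₂ = 97820000 N, ΣAE = 108800000 N.
σ₁ = P·E₁/ΣAE = 144000·120000/108800000 = 158.8 MPa.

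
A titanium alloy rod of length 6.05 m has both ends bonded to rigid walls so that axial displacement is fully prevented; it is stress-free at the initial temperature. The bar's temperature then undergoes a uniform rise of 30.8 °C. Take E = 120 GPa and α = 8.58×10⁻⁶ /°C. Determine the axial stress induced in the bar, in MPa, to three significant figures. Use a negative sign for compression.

-31.7 MPa

Free thermal expansion αLΔT = 8.58e-6 · 6050 · 30.8 = 1.599 mm.
The walls impose strain ε = −(1.599)/6050 = -2.6426e-04; σ = Eε = 120000 · -2.6426e-04 = -31.71 MPa.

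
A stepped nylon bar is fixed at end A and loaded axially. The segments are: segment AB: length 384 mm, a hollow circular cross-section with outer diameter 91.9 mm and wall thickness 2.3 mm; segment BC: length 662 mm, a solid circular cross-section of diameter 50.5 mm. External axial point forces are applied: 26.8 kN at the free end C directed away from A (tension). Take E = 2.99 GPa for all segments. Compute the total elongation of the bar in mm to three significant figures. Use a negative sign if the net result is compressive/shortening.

Internal axial forces (sectioning from the free end, tension +): N_BC = 26.8 kN, N_AB = 26.8 kN.
A_AB = 647.4 mm².
A_BC = 2003 mm².
δ_AB = 26800·384/(647.4·2990) = 5.316 mm
δ_BC = 26800·662/(2003·2990) = 2.962 mm
δ = Σδ_i = 8.279 mm.

8.28 mm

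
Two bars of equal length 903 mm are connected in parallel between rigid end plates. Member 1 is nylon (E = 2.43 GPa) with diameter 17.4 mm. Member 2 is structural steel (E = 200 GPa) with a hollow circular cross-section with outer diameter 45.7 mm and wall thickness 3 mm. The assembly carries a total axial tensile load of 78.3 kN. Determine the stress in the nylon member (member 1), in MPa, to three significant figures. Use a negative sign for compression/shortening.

2.35 MPa

A_1 = 237.8 mm².
A_2 = 402.4 mm².
Equal strain + equilibrium ⇒ each member carries load in proportion to AE: A₁E₁ = 577800 N, A₂E₂ = 80490000 N, ΣAE = 81070000 N.
σ₁ = P·E₁/ΣAE = 78300·2430/81070000 = 2.347 MPa.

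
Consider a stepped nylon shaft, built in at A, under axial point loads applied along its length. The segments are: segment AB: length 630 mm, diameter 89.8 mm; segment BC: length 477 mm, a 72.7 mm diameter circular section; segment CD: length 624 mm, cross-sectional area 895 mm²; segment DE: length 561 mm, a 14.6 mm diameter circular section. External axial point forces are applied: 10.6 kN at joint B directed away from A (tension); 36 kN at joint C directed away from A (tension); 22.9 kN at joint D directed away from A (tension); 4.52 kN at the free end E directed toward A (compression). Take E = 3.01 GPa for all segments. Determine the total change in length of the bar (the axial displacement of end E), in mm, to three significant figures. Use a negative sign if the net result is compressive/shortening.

3.45 mm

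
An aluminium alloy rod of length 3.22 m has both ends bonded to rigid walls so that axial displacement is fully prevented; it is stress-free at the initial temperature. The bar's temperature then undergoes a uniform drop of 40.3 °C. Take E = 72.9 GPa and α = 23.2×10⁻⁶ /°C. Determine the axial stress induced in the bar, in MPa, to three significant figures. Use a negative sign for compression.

Free thermal expansion αLΔT = 23.2e-6 · 3220 · -40.3 = -3.011 mm.
The walls impose strain ε = −(-3.011)/3220 = 9.3496e-04; σ = Eε = 72900 · 9.3496e-04 = 68.16 MPa.

68.2 MPa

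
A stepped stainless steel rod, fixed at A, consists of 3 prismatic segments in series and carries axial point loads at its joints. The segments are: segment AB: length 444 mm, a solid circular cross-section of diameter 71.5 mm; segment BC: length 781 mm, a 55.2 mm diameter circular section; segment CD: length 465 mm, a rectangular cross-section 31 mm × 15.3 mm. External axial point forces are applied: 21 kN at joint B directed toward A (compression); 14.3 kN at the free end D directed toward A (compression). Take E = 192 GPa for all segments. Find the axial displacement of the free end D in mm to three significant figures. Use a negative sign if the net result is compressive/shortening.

-0.118 mm

Internal axial forces (sectioning from the free end, tension +): N_CD = -14.3 kN, N_BC = -14.3 kN, N_AB = -35.3 kN.
A_AB = 4015 mm².
A_BC = 2393 mm².
A_CD = 474.3 mm².
δ_AB = -35300·444/(4015·192000) = -0.02033 mm
δ_BC = -14300·781/(2393·192000) = -0.02431 mm
δ_CD = -14300·465/(474.3·192000) = -0.07302 mm
δ = Σδ_i = -0.1177 mm.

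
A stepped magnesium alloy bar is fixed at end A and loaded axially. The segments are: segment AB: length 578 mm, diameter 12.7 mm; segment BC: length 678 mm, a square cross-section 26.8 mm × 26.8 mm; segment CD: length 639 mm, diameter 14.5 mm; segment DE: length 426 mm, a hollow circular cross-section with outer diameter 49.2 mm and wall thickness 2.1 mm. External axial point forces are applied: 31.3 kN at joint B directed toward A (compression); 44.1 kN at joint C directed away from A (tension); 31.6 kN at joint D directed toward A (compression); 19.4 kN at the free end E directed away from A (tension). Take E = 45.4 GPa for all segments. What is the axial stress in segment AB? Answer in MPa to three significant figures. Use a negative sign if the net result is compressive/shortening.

Internal axial forces (sectioning from the free end, tension +): N_DE = 19.4 kN, N_CD = -12.2 kN, N_BC = 31.9 kN, N_AB = 0.6 kN.
A_AB = 126.7 mm².
σ_AB = N_AB/A_AB = 600/126.7 = 4.736 MPa.

4.74 MPa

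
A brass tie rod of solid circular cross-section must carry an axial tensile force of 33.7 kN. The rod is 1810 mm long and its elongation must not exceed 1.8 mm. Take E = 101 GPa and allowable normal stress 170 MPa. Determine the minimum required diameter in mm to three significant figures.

20.7 mm

Required area A ≥ P/σ_allow = 33700/170 = 198.2 mm².
For a solid circular section, d ≥ √(4A/π) = 15.89 mm.
Elongation limit: A ≥ PL/(Eδ_allow) = 33700·1810/(101000·1.8) = 335.5 mm² ⇒ d ≥ 20.67 mm.
The elongation limit governs.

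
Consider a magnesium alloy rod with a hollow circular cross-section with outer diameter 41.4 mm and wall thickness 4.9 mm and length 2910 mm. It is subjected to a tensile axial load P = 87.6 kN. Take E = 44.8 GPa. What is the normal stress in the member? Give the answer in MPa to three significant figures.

A = 561.9 mm².
σ = N/A = 87600/561.9 = 155.9 MPa.

156 MPa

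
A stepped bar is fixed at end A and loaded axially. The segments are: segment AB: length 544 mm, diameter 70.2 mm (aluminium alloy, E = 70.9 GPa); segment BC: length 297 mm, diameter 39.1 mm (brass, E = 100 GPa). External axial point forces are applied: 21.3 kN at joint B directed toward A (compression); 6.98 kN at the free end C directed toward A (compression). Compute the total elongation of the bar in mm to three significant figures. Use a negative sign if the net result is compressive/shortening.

-0.0733 mm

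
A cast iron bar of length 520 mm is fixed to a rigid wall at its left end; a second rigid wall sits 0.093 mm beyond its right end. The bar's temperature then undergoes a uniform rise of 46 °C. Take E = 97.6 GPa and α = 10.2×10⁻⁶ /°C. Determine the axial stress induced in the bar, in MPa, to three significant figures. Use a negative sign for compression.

-28.3 MPa

Free thermal expansion αLΔT = 10.2e-6 · 520 · 46 = 0.244 mm.
The walls engage after the gap closes; constrained expansion = 0.244 − 0.093 = 0.151 mm.
The walls impose strain ε = −(0.151)/520 = -2.9035e-04; σ = Eε = 97600 · -2.9035e-04 = -28.34 MPa.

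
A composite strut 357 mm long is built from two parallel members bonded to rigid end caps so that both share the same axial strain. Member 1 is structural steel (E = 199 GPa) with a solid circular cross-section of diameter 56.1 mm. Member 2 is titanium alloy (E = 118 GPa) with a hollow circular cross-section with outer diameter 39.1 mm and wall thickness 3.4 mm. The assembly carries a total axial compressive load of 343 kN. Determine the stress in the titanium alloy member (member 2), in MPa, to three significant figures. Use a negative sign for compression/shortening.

A_1 = 2472 mm².
A_2 = 381.3 mm².
Equal strain + equilibrium ⇒ each member carries load in proportion to AE: A₁E₁ = 491900000 N, A₂E₂ = 45000000 N, ΣAE = 536900000 N.
σ₂ = P·E₂/ΣAE = -343000·118000/536900000 = -75.39 MPa.

-75.4 MPa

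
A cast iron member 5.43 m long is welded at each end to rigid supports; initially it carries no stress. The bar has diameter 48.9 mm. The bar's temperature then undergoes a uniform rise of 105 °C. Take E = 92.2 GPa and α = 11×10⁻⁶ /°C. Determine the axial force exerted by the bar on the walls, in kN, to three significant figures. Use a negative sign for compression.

Free thermal expansion αLΔT = 11e-6 · 5430 · 105 = 6.272 mm.
The walls impose strain ε = −(6.272)/5430 = -1.1550e-03; σ = Eε = 92200 · -1.1550e-03 = -106.5 MPa.
Wall reaction R = σ·A = -106.5·1878 = -200000 N = -200 kN.

-200 kN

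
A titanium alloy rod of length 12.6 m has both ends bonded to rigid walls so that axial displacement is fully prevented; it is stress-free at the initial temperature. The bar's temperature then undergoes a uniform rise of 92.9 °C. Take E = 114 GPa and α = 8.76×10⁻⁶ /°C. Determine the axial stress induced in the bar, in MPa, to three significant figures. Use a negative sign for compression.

-92.8 MPa

Free thermal expansion αLΔT = 8.76e-6 · 12600 · 92.9 = 10.25 mm.
The walls impose strain ε = −(10.25)/12600 = -8.1380e-04; σ = Eε = 114000 · -8.1380e-04 = -92.77 MPa.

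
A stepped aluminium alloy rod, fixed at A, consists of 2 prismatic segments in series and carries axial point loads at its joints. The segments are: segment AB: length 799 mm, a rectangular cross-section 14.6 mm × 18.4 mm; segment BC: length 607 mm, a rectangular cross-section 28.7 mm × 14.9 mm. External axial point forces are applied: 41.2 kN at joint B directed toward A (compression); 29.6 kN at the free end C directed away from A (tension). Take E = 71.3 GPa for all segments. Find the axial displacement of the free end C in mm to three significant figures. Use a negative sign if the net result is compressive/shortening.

Internal axial forces (sectioning from the free end, tension +): N_BC = 29.6 kN, N_AB = -11.6 kN.
A_AB = 268.6 mm².
A_BC = 427.6 mm².
δ_AB = -11600·799/(268.6·71300) = -0.4839 mm
δ_BC = 29600·607/(427.6·71300) = 0.5893 mm
δ = Σδ_i = 0.1054 mm.

0.105 mm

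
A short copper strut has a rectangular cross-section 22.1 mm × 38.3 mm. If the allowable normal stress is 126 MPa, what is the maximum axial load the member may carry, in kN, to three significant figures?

A = 846.4 mm².
P_max = σ_allow · A = 126 · 846.4 = 106700 N = 106.7 kN.

107 kN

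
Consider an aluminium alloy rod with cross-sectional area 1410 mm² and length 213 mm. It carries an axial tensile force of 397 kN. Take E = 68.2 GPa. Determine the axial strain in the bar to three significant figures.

σ = N/A = 281.6 MPa; ε = σ/E = 281.6/68200 = 4.128e-03.

0.00413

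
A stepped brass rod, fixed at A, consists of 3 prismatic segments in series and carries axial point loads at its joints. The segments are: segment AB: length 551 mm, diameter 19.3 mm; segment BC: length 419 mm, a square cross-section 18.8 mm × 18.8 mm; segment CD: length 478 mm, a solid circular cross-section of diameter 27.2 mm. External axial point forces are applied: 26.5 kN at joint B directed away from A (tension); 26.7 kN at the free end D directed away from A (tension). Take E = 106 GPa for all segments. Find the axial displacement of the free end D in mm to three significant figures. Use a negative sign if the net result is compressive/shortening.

Internal axial forces (sectioning from the free end, tension +): N_CD = 26.7 kN, N_BC = 26.7 kN, N_AB = 53.2 kN.
A_AB = 292.6 mm².
A_BC = 353.4 mm².
A_CD = 581.1 mm².
δ_AB = 53200·551/(292.6·106000) = 0.9453 mm
δ_BC = 26700·419/(353.4·106000) = 0.2986 mm
δ_CD = 26700·478/(581.1·106000) = 0.2072 mm
δ = Σδ_i = 1.451 mm.

1.45 mm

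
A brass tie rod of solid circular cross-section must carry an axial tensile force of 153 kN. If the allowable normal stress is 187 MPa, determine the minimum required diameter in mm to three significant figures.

32.3 mm

Required area A ≥ P/σ_allow = 153000/187 = 818.2 mm².
For a solid circular section, d ≥ √(4A/π) = 32.28 mm.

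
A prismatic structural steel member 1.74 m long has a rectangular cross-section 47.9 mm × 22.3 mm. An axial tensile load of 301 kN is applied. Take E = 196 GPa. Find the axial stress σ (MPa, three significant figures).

A = 1068 mm².
σ = N/A = 301000/1068 = 281.8 MPa.

282 MPa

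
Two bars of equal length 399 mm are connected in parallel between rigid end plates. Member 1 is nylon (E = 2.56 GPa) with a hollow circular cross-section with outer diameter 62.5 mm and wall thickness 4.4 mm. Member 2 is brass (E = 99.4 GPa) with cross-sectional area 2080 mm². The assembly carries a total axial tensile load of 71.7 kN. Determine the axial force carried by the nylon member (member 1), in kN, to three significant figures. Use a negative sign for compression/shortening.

0.706 kN

A_1 = 803.1 mm².
Equal strain + equilibrium ⇒ each member carries load in proportion to AE: A₁E₁ = 2056000 N, A₂E₂ = 206800000 N, ΣAE = 208800000 N.
F₁ = P·A₁E₁/ΣAE = 71700·2056000/208800000 = 706 N.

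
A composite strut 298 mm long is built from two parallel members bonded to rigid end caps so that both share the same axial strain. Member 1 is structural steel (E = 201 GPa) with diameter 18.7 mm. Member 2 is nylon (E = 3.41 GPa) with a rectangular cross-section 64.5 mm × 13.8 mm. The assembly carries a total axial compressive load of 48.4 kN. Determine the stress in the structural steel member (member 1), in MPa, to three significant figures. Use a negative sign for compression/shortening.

A_1 = 274.6 mm².
A_2 = 890.1 mm².
Equal strain + equilibrium ⇒ each member carries load in proportion to AE: A₁E₁ = 55200000 N, A₂E₂ = 3035000 N, ΣAE = 58240000 N.
σ₁ = P·E₁/ΣAE = -48400·201000/58240000 = -167 MPa.

-167 MPa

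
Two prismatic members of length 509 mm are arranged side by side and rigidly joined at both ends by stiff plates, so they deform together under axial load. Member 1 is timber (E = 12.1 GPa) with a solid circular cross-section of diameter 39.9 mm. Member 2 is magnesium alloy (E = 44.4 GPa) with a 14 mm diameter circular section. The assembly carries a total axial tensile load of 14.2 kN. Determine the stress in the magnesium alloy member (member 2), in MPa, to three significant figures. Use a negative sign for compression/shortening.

A_1 = 1250 mm².
A_2 = 153.9 mm².
Equal strain + equilibrium ⇒ each member carries load in proportion to AE: A₁E₁ = 15130000 N, A₂E₂ = 6835000 N, ΣAE = 21960000 N.
σ₂ = P·E₂/ΣAE = 14200·44400/21960000 = 28.7 MPa.

28.7 MPa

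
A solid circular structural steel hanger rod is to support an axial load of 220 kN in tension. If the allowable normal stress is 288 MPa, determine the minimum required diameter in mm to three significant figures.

31.2 mm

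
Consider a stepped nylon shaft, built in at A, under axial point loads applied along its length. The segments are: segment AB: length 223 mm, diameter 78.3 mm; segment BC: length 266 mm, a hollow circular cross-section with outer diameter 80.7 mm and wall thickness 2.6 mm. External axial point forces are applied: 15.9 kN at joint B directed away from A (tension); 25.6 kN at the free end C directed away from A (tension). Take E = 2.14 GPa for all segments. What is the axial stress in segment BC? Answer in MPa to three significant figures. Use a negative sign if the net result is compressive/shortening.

Internal axial forces (sectioning from the free end, tension +): N_BC = 25.6 kN, N_AB = 41.5 kN.
A_BC = 637.9 mm².
σ_BC = N_BC/A_BC = 25600/637.9 = 40.13 MPa.

40.1 MPa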